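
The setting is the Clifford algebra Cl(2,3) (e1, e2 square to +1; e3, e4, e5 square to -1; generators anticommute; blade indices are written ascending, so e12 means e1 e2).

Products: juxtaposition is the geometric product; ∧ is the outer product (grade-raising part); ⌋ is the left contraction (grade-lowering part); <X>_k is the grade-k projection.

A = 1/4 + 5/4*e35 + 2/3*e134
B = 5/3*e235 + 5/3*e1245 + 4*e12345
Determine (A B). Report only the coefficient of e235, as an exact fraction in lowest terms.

step 1: -25/12*e2 - 8/3*e25 + 5*e124 - 25/36*e235 + 25/12*e1234 + 55/36*e1245 + e12345
Answer: -25/36


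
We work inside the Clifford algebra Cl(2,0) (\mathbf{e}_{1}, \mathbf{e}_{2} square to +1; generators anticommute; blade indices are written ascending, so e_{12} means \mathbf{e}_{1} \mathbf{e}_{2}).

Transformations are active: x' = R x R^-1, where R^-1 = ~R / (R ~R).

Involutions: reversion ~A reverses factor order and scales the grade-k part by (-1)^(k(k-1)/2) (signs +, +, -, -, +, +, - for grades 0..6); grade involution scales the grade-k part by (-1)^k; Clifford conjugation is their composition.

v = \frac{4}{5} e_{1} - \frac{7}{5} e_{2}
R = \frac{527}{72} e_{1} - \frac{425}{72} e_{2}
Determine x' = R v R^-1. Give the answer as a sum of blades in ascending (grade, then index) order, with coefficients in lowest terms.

~R = \frac{527}{72} e_{1} - \frac{425}{72} e_{2}, and R ~R = \frac{229177}{2592}, so R^-1 = ~R / (\frac{229177}{2592}).
R v = \frac{5083}{360} - \frac{221}{40} e_{12}
Answer: \frac{469}{305} e_{1} - \frac{148}{305} e_{2}


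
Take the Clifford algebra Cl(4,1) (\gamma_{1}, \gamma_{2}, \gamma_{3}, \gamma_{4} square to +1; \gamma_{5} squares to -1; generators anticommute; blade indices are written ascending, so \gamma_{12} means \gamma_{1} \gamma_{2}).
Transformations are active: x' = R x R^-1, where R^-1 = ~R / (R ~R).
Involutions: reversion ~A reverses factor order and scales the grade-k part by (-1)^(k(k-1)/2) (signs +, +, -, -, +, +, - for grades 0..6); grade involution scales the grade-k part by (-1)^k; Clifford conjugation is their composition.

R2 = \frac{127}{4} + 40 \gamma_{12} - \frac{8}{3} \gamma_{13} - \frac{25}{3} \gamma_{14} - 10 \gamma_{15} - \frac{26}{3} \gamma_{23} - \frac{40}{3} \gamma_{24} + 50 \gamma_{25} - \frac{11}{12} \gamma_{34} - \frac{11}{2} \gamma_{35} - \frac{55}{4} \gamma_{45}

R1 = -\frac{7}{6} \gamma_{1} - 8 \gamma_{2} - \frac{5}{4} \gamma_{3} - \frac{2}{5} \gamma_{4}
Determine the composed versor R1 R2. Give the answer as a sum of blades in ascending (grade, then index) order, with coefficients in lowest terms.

Distribute over the terms of R1 (each basis-blade product reordered to ascending indices, repeated generators contracted through their squares):
(-\frac{7}{6} \gamma_{1}) R2 = -\frac{889}{24} \gamma_{1} - \frac{140}{3} \gamma_{2} + \frac{28}{9} \gamma_{3} + \frac{175}{18} \gamma_{4} + \frac{35}{3} \gamma_{5} + \frac{91}{9} \gamma_{123} + \frac{140}{9} \gamma_{124} - \frac{175}{3} \gamma_{125} + \frac{77}{72} \gamma_{134} + \frac{77}{12} \gamma_{135} + \frac{385}{24} \gamma_{145}
(-8 \gamma_{2}) R2 = 320 \gamma_{1} - 254 \gamma_{2} + \frac{208}{3} \gamma_{3} + \frac{320}{3} \gamma_{4} - 400 \gamma_{5} - \frac{64}{3} \gamma_{123} - \frac{200}{3} \gamma_{124} - 80 \gamma_{125} + \frac{22}{3} \gamma_{234} + 44 \gamma_{235} + 110 \gamma_{245}
(-\frac{5}{4} \gamma_{3}) R2 = -\frac{10}{3} \gamma_{1} - \frac{65}{6} \gamma_{2} - \frac{635}{16} \gamma_{3} + \frac{55}{48} \gamma_{4} + \frac{55}{8} \gamma_{5} - 50 \gamma_{123} - \frac{125}{12} \gamma_{134} - \frac{25}{2} \gamma_{135} - \frac{50}{3} \gamma_{234} + \frac{125}{2} \gamma_{235} + \frac{275}{16} \gamma_{345}
(-\frac{2}{5} \gamma_{4}) R2 = -\frac{10}{3} \gamma_{1} - \frac{16}{3} \gamma_{2} - \frac{11}{30} \gamma_{3} - \frac{127}{10} \gamma_{4} + \frac{11}{2} \gamma_{5} - 16 \gamma_{124} + \frac{16}{15} \gamma_{134} - 4 \gamma_{145} + \frac{52}{15} \gamma_{234} + 20 \gamma_{245} - \frac{11}{5} \gamma_{345}
Summing the partial products and collecting blades:
Answer: \frac{6631}{24} \gamma_{1} - \frac{1901}{6} \gamma_{2} + \frac{23321}{720} \gamma_{3} + \frac{75481}{720} \gamma_{4} - \frac{9023}{24} \gamma_{5} - \frac{551}{9} \gamma_{123} - \frac{604}{9} \gamma_{124} - \frac{415}{3} \gamma_{125} - \frac{2981}{360} \gamma_{134} - \frac{73}{12} \gamma_{135} + \frac{289}{24} \gamma_{145} - \frac{88}{15} \gamma_{234} + \frac{213}{2} \gamma_{235} + 130 \gamma_{245} + \frac{1199}{80} \gamma_{345}


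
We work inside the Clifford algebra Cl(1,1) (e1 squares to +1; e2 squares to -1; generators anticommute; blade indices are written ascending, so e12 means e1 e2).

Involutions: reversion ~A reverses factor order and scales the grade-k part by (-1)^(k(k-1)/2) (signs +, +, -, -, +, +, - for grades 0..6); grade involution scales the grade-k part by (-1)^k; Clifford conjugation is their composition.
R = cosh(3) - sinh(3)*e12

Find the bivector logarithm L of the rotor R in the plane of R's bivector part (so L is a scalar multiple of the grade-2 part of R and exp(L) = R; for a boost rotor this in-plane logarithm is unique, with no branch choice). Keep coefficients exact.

The scalar part of R is cosh(3), which determines |rapidity| via cosh; the sign lives in the bivector part, and pairing them (bivector part over sinh of the rapidity = the plane) gives the unique in-plane L = rapidity * plane.
Concretely: cosh(rapidity) = cosh(3) gives rapidity = ±3, and since rapidity/sinh(rapidity) is even the sign is immaterial: L = (rapidity/sinh(rapidity)) * <R>_2 = (3/sinh(3)) * <R>_2.
Answer: -3*e12


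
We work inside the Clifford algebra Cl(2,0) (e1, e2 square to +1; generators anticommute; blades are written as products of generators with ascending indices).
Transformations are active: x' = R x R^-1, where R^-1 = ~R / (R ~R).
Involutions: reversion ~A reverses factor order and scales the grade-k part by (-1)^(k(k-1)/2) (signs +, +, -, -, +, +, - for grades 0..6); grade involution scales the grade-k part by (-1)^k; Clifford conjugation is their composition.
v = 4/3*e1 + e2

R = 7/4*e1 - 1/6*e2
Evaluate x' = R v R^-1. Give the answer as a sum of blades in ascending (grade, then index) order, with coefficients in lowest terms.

~R = 7/4*e1 - 1/6*e2, and R ~R = 445/144, so R^-1 = ~R / (445/144).
R v = 13/6 + 71/36*e1 e2
Answer: 1496/1335*e1 - 549/445*e2


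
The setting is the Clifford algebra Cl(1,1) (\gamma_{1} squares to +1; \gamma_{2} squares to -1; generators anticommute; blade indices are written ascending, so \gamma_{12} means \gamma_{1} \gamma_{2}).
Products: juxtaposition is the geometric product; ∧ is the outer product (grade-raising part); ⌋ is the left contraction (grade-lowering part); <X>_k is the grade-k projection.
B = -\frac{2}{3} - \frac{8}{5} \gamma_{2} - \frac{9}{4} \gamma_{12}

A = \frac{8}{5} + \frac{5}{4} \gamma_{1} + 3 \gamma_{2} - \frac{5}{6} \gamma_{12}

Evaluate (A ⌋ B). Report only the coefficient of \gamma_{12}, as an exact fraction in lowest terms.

step 1: \frac{673}{120} - \frac{27}{4} \gamma_{1} - \frac{2149}{400} \gamma_{2} - \frac{18}{5} \gamma_{12}
Answer: -\frac{18}{5}


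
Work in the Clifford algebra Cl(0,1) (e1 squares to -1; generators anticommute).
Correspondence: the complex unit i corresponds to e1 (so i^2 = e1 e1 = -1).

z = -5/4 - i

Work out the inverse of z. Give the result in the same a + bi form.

In blades: z = -5/4 - e1.
With qbar = -5/4 + e1 (scalar fixed, mapped units negated), z qbar = 41/16 (the sum of squared coefficients), so z^-1 = qbar / (41/16) = -20/41 + 16/41*e1; translating back:
Answer: -20/41 + 16/41*i


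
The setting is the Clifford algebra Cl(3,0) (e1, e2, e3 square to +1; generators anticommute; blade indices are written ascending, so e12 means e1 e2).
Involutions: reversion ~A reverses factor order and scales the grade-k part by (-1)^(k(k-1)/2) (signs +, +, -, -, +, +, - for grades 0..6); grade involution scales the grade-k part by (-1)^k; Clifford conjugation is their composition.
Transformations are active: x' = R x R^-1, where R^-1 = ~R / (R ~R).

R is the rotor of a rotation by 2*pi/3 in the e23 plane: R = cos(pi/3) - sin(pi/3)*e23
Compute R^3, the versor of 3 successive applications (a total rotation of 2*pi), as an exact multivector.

Half-angle bookkeeping: 3 applications in e23 add up to rotor phase 3*pi/3 = pi, so R^3 = cos(pi) - sin(pi)*e23.
cos(pi) = -1 and sin(pi) = 0, so R^3 = -1. The total rotation 2*pi is 1 full turn, so every vector returns to itself, yet the rotor is -1, on the OTHER sheet of the double cover (an odd number of 2*pi turns).
Answer: -1


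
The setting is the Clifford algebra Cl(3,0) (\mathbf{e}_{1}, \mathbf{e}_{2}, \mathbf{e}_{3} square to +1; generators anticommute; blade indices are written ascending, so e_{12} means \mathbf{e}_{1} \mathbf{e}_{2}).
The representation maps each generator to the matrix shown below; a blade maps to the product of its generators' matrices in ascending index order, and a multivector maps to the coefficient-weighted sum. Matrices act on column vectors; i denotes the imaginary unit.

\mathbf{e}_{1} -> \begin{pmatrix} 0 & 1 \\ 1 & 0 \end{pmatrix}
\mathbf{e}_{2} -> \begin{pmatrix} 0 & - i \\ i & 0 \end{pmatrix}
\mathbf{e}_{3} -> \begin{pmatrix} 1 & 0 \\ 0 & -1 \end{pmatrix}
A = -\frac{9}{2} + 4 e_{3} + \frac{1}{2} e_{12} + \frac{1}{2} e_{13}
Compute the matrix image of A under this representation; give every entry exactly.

Bivector images (products of the table entries): rho(e_{12}) = rho(\mathbf{e}_{1})rho(\mathbf{e}_{2}) = \begin{pmatrix} i & 0 \\ 0 & - i \end{pmatrix}; rho(e_{13}) = rho(\mathbf{e}_{1})rho(\mathbf{e}_{3}) = \begin{pmatrix} 0 & -1 \\ 1 & 0 \end{pmatrix}.
M = (-\frac{9}{2})*1 + (4)*rho(e_{3}) + (\frac{1}{2})*rho(e_{12}) + (\frac{1}{2})*rho(e_{13}), summed entrywise (1 is the identity matrix):
Answer: \begin{pmatrix} - \frac{1}{2} + \frac{i}{2} & - \frac{1}{2} \\ \frac{1}{2} & - \frac{17}{2} - \frac{i}{2} \end{pmatrix}


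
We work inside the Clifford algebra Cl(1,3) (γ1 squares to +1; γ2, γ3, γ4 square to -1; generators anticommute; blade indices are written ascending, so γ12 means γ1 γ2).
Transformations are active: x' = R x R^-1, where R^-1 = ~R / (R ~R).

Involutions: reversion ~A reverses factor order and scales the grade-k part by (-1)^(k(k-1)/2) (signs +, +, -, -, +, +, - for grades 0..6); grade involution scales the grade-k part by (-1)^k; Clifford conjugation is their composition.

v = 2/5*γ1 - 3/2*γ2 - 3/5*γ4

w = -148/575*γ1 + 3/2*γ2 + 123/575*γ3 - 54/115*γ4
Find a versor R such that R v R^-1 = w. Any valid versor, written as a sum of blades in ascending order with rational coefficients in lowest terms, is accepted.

Equal squares first: v^2 = w^2 = -49/20. Then v + w = 82/575*γ1 + 123/575*γ3 - 123/115*γ4 is a versor taking v to w, provided it is invertible.
Answer: 82/575*γ1 + 123/575*γ3 - 123/115*γ4


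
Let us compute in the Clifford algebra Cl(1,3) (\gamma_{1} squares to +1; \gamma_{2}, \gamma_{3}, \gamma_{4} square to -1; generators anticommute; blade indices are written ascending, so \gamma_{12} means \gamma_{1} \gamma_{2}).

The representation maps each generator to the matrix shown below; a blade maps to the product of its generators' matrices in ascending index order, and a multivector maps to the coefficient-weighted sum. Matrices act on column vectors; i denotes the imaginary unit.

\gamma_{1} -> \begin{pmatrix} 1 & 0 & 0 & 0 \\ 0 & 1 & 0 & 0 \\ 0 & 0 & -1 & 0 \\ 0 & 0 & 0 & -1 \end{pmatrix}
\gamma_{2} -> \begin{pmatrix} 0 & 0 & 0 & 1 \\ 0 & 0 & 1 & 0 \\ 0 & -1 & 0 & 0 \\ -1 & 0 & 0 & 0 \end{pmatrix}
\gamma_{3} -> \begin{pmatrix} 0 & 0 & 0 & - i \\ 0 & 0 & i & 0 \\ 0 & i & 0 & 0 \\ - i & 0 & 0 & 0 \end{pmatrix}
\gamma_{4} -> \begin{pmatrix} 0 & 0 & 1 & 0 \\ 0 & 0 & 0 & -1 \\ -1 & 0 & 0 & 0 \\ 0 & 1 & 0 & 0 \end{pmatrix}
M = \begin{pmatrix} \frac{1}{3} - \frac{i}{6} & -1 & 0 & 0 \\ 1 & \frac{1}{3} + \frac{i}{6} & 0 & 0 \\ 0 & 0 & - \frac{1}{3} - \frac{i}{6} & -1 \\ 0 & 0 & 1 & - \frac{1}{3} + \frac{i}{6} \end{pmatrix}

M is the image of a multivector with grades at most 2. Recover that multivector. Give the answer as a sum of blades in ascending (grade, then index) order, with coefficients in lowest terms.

Method: the blade images are trace-orthogonal — tr(rho(e_A) rho(e_B)^-1) = 4 if A = B and 0 otherwise — and rho(e_A)^-1 = (e_A)^2 * rho(e_A) with (e_A)^2 = +1 or -1, so the coefficient of e_A in the preimage is (e_A)^2 * tr(M rho(e_A))/4.
Nonzero projections over blades of grade <= 2: \gamma_{1}: (\gamma_{1})^2 = +1, tr(M rho(\gamma_{1})) = \frac{4}{3}, coefficient \frac{1}{3}; \gamma_{23}: (\gamma_{23})^2 = -1, tr(M rho(\gamma_{23})) = - \frac{2}{3}, coefficient \frac{1}{6}; \gamma_{24}: (\gamma_{24})^2 = -1, tr(M rho(\gamma_{24})) = 4, coefficient -1. Every other blade of grade <= 2 projects to 0.
Answer: \frac{1}{3} \gamma_{1} + \frac{1}{6} \gamma_{23} - \gamma_{24}


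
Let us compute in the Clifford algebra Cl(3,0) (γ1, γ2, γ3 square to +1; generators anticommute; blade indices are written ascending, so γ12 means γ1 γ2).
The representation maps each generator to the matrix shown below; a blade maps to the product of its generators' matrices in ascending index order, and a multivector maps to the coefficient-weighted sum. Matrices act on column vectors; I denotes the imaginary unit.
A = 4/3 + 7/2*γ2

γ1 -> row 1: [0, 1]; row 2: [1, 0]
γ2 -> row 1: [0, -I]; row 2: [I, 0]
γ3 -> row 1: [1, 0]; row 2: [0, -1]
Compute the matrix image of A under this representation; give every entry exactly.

M = (4/3)*1 + (7/2)*rho(γ2), summed entrywise (1 is the identity matrix):
Answer: row 1: [4/3, -7*I/2]; row 2: [7*I/2, 4/3]


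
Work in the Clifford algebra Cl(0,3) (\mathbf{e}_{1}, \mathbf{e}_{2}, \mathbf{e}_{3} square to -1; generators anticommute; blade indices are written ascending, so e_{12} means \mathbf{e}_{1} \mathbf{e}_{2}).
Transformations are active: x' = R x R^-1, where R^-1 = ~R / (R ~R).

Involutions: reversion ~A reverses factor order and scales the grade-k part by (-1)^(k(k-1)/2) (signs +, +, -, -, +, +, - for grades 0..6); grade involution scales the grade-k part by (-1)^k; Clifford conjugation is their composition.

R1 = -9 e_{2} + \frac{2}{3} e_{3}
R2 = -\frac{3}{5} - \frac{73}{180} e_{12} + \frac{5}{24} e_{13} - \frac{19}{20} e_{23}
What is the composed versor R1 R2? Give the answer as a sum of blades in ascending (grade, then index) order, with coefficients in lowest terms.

Distribute over the terms of R1 (each basis-blade product reordered to ascending indices, repeated generators contracted through their squares):
(-9 e_{2}) R2 = \frac{73}{20} e_{1} + \frac{27}{5} e_{2} - \frac{171}{20} e_{3} + \frac{15}{8} e_{123}
(\frac{2}{3} e_{3}) R2 = \frac{5}{36} e_{1} - \frac{19}{30} e_{2} - \frac{2}{5} e_{3} - \frac{73}{270} e_{123}
Summing the partial products and collecting blades:
Answer: \frac{341}{90} e_{1} + \frac{143}{30} e_{2} - \frac{179}{20} e_{3} + \frac{1733}{1080} e_{123}


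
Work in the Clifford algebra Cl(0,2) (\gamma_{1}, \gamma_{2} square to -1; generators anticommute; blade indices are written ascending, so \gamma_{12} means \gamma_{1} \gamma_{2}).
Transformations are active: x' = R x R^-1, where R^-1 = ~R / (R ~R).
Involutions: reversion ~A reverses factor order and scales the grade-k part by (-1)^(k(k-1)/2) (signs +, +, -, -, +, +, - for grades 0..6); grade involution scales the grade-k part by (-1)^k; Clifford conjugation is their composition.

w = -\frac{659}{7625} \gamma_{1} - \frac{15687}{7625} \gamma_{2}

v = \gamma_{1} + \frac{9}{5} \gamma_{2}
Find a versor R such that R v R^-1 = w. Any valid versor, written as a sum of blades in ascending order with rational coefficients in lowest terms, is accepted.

Take R = v + w = \frac{6966}{7625} \gamma_{1} - \frac{1962}{7625} \gamma_{2}. Because q(v) = q(w) = -\frac{106}{25}, conjugation by R sends v exactly to w.
Answer: \frac{6966}{7625} \gamma_{1} - \frac{1962}{7625} \gamma_{2}


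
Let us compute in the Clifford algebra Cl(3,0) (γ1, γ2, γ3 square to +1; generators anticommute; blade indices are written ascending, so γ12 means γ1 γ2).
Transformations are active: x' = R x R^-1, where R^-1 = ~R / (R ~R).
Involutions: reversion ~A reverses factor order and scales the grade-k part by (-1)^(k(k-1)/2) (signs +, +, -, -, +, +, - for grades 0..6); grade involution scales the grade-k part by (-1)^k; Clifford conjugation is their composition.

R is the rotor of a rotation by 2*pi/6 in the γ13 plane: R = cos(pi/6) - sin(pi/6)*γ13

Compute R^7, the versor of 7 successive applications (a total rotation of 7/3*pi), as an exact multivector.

The rotor phase is half the rotation angle and phases add under composition, so 7 steps in the γ13 plane accumulate phase 7*(pi/6) = 7*pi/6: R^7 = cos(7*pi/6) - sin(7*pi/6)*γ13.
cos(7*pi/6) = -sqrt(3)/2 and sin(7*pi/6) = -1/2, so R^7 = -sqrt(3)/2 + 1/2*γ13. The net rotation is 1/3*pi (after discarding 1 full turn, each of which contributes a factor -1 to the rotor); the rotor keeps the half-angle phase exactly.
Answer: -sqrt(3)/2 + 1/2*γ13


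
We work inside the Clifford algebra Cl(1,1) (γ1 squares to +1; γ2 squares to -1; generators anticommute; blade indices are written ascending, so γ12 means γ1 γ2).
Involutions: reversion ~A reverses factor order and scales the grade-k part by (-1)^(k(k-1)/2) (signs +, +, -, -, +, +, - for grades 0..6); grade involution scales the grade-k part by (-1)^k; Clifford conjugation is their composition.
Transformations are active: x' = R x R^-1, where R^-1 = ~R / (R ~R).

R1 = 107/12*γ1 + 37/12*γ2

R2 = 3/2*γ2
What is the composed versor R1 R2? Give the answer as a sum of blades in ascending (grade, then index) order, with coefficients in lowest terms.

Distribute over the terms of R2 (each basis-blade product reordered to ascending indices, repeated generators contracted through their squares):
R1 (3/2*γ2) = -37/8 + 107/8*γ12
Answer: -37/8 + 107/8*γ12


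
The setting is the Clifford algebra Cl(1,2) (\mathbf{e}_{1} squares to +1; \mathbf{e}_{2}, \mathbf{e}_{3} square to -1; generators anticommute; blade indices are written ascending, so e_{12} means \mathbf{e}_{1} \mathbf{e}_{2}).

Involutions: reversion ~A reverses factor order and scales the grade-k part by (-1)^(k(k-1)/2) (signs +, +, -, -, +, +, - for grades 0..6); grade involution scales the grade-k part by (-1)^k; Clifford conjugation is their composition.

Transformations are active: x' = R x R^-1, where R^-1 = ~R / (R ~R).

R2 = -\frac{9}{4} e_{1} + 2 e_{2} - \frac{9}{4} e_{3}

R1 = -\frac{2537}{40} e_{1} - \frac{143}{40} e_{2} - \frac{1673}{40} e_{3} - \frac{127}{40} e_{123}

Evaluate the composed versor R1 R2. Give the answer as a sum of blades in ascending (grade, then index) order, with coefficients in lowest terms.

Distribute over the terms of R2 (each basis-blade product reordered to ascending indices, repeated generators contracted through their squares):
R1 (-\frac{9}{4} e_{1}) = \frac{22833}{160} - \frac{1287}{160} e_{12} - \frac{15057}{160} e_{13} + \frac{1143}{160} e_{23}
R1 (2 e_{2}) = \frac{143}{20} - \frac{2537}{20} e_{12} - \frac{127}{20} e_{13} + \frac{1673}{20} e_{23}
R1 (-\frac{9}{4} e_{3}) = -\frac{15057}{160} - \frac{1143}{160} e_{12} + \frac{22833}{160} e_{13} + \frac{1287}{160} e_{23}
Summing the partial products and collecting blades:
Answer: \frac{223}{4} - \frac{11363}{80} e_{12} + \frac{169}{4} e_{13} + \frac{7907}{80} e_{23}


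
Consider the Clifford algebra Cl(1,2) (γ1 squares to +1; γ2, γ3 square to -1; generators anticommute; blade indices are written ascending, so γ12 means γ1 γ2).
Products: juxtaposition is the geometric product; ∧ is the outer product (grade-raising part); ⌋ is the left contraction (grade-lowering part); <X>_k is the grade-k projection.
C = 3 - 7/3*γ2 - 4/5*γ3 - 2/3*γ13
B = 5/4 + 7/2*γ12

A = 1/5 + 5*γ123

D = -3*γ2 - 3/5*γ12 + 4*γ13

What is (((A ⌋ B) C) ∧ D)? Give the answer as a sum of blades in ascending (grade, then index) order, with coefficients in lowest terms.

step 1: 1/4 + 7/10*γ12
step 2: 3/4 + 49/30*γ1 - 7/12*γ2 - 1/5*γ3 + 21/10*γ12 - 1/6*γ13 + 7/15*γ23 - 14/25*γ123
step 3: -9/4*γ2 - 107/20*γ12 + 3*γ13 - 3/5*γ23 + 293/150*γ123
Answer: -9/4*γ2 - 107/20*γ12 + 3*γ13 - 3/5*γ23 + 293/150*γ123


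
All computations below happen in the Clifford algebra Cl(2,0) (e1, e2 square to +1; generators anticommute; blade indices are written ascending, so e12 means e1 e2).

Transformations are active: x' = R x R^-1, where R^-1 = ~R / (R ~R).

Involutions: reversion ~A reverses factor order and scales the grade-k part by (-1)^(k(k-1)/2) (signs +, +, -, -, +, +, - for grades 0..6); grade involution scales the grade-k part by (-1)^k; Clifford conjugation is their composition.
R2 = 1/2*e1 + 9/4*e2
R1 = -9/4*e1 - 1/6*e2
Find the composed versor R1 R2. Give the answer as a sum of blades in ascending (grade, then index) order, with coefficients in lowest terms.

Distribute over the terms of R1 (each basis-blade product reordered to ascending indices, repeated generators contracted through their squares):
(-9/4*e1) R2 = -9/8 - 81/16*e12
(-1/6*e2) R2 = -3/8 + 1/12*e12
Summing the partial products and collecting blades:
Answer: -3/2 - 239/48*e12


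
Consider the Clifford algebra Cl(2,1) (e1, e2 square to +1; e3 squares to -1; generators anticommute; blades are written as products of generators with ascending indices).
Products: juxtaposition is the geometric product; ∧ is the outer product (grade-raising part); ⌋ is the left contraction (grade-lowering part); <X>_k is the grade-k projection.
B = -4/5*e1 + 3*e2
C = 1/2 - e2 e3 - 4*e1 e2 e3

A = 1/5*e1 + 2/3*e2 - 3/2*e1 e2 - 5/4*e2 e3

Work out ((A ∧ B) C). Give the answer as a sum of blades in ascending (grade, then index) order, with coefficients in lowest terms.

step 1: 17/15*e1 e2 + e1 e2 e3
step 2: -4 - e1 + 68/15*e3 + 17/30*e1 e2 - 17/15*e1 e3 + 1/2*e1 e2 e3
Answer: -4 - e1 + 68/15*e3 + 17/30*e1 e2 - 17/15*e1 e3 + 1/2*e1 e2 e3


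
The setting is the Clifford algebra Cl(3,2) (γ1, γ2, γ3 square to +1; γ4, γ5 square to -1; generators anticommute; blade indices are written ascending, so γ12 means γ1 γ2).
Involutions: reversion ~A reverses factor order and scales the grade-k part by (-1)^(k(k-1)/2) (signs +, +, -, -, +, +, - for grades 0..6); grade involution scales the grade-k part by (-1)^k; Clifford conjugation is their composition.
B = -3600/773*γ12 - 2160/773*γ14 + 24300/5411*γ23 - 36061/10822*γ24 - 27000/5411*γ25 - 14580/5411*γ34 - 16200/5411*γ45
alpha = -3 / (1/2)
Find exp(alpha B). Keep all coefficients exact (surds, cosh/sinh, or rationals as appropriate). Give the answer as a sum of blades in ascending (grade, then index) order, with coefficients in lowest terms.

B^2 term by term: the squares give (-3600/773)^2*(γ12)^2 + (-2160/773)^2*(γ14)^2 + (24300/5411)^2*(γ23)^2 + (-36061/10822)^2*(γ24)^2 + (-27000/5411)^2*(γ25)^2 + (-14580/5411)^2*(γ34)^2 + (-16200/5411)^2*(γ45)^2 = 12960000/597529*(-1) + 4665600/597529*(+1) + 590490000/29278921*(-1) + 1300395721/117115684*(+1) + 729000000/29278921*(+1) + 212576400/29278921*(+1) + 262440000/29278921*(-1) = 1/4 (each basis 2-blade squares to minus the product of its generators' squares); cross terms between blades sharing an index anticommute and cancel; the commuting (index-disjoint) pairs give grade-4 terms 2*c*c'*(blade product), which cancel blade by blade — γ1234: 104976000/4182703 - 104976000/4182703 = 0; γ1245: 116640000/4182703 - 116640000/4182703 = 0; γ2345: -787320000/29278921 + 787320000/29278921 = 0 — confirming B is simple. So B^2 = 1/4.
B^2 = 1/4 — since the square is positive, the closed form is hyperbolic: l = 1/2, alpha*l = -3, so exp(alpha B) = cosh(-3) + (sinh(-3)/(1/2))*B = cosh(3) + (-2*sinh(3))*B.
Answer: cosh(3) + 7200*sinh(3)/773*γ12 + 4320*sinh(3)/773*γ14 - 48600*sinh(3)/5411*γ23 + 36061*sinh(3)/5411*γ24 + 54000*sinh(3)/5411*γ25 + 29160*sinh(3)/5411*γ34 + 32400*sinh(3)/5411*γ45


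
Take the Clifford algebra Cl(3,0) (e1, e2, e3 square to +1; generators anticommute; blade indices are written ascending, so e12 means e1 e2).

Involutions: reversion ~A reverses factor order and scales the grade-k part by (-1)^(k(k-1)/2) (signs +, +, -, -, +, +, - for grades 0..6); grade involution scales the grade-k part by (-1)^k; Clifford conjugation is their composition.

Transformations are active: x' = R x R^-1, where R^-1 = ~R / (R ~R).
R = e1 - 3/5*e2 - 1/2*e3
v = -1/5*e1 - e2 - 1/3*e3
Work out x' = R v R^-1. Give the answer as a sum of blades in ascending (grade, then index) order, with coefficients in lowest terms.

~R = e1 - 3/5*e2 - 1/2*e3, and R ~R = 161/100, so R^-1 = ~R / (161/100).
R v = 17/30 - 28/25*e12 - 13/30*e13 - 3/10*e23
Answer: 2183/2415*e1 + 93/161*e2 - 3/161*e3


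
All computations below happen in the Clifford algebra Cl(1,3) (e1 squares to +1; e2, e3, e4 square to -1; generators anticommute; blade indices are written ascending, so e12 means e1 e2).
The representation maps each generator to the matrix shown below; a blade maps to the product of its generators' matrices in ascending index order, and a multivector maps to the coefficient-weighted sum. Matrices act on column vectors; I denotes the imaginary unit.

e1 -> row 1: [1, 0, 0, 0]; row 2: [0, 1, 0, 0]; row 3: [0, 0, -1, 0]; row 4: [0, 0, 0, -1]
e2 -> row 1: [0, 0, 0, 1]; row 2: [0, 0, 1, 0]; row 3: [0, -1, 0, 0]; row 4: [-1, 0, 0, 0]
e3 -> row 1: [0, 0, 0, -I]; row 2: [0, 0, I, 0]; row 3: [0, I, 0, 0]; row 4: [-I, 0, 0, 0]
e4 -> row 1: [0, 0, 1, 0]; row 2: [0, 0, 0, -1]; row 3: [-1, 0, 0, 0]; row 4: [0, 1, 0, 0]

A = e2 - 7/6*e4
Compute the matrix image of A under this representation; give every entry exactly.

M = (1)*rho(e2) + (-7/6)*rho(e4), summed entrywise:
Answer: row 1: [0, 0, -7/6, 1]; row 2: [0, 0, 1, 7/6]; row 3: [7/6, -1, 0, 0]; row 4: [-1, -7/6, 0, 0]


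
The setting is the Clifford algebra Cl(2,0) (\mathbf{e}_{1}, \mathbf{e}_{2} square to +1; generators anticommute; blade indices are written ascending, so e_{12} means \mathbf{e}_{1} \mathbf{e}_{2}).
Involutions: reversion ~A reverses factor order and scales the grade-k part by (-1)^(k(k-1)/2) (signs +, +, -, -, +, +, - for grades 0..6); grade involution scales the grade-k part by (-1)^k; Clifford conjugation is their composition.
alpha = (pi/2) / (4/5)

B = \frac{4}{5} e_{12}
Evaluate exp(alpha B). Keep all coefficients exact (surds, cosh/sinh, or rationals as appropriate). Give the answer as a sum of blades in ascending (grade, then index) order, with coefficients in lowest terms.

B^2 = (\frac{4}{5})^2*(e_{12})^2 = \frac{16}{25}*(-1) = -\frac{16}{25} (a basis 2-blade squares to minus the product of its generators' squares).
B^2 = -\frac{16}{25} — B^2 < 0, so the exponential closes trigonometrically: l = \frac{4}{5}, alpha*l = \frac{\pi}{2}, so exp(alpha B) = cos(\frac{\pi}{2}) + (sin(\frac{\pi}{2})/(\frac{4}{5}))*B = 0 + (\frac{5}{4})*B.
Answer: e_{12}


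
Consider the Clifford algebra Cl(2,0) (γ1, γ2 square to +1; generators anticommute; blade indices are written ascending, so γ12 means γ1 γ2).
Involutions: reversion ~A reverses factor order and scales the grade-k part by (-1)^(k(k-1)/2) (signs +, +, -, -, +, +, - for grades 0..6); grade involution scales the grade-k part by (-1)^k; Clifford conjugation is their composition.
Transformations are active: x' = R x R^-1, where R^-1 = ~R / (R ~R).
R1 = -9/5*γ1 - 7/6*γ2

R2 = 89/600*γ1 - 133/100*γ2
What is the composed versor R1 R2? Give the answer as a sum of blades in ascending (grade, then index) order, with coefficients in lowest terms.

Distribute over the terms of R1 (each basis-blade product reordered to ascending indices, repeated generators contracted through their squares):
(-9/5*γ1) R2 = -267/1000 + 1197/500*γ12
(-7/6*γ2) R2 = 931/600 + 623/3600*γ12
Summing the partial products and collecting blades:
Answer: 1927/1500 + 46207/18000*γ12


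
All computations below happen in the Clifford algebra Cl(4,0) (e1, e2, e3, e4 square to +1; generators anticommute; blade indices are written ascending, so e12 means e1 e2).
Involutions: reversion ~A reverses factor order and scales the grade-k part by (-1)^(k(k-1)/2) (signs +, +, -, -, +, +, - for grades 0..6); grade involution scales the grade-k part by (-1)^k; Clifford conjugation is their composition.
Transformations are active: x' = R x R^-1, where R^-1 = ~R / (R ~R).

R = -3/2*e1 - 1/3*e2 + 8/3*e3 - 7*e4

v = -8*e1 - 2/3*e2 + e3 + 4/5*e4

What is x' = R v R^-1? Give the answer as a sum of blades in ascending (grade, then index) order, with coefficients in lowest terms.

~R = -3/2*e1 - 1/3*e2 + 8/3*e3 - 7*e4, and R ~R = 2105/36, so R^-1 = ~R / (2105/36).
R v = 418/45 - 5/3*e12 + 119/6*e13 - 286/5*e14 + 13/9*e23 - 74/15*e24 + 137/15*e34
Answer: 79184/10525*e1 + 5902/10525*e2 - 4823/31575*e3 - 31828/10525*e4


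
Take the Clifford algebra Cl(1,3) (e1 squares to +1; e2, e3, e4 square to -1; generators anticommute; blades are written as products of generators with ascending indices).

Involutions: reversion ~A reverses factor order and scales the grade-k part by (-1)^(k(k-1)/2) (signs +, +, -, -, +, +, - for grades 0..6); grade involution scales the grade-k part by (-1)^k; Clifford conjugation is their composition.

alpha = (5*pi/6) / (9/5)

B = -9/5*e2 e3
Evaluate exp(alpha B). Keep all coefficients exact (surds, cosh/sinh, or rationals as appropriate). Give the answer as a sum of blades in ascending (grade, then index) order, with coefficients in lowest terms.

B^2 = (-9/5)^2*(e2 e3)^2 = 81/25*(-1) = -81/25 (a basis 2-blade squares to minus the product of its generators' squares).
B^2 = -81/25 — B^2 < 0, so the exponential closes trigonometrically: l = 9/5, alpha*l = 5*pi/6, so exp(alpha B) = cos(5*pi/6) + (sin(5*pi/6)/(9/5))*B = -sqrt(3)/2 + (5/18)*B.
Answer: -sqrt(3)/2 - 1/2*e2 e3


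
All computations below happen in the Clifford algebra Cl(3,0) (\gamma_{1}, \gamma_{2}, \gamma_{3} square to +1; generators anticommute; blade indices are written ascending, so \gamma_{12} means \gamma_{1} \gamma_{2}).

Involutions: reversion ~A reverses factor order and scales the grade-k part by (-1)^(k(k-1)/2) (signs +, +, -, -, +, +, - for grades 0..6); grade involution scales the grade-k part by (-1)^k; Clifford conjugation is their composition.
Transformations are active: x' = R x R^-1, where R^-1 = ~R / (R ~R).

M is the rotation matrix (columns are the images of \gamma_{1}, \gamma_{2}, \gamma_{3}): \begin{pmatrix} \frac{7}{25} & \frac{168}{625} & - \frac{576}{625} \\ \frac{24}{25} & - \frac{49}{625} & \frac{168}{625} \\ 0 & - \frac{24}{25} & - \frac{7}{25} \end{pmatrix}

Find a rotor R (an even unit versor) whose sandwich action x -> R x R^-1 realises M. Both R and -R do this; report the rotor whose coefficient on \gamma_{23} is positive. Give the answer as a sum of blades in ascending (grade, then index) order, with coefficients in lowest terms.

Method: write R = a + b12*\gamma_{12} + b13*\gamma_{13} + b23*\gamma_{23} with a^2 + b12^2 + b13^2 + b23^2 = 1 (so R^-1 = ~R). Expanding the columns R e_j ~R gives tr M = 4a^2 - 1 and, from the antisymmetric part, M21 - M12 = -4a*b12, M13 - M31 = 4a*b13, M32 - M23 = -4a*b23.
Here tr M = -\frac{49}{625}, so a^2 = (1 + tr M)/4 = \frac{144}{625} and a = ±\frac{12}{25}. Taking a = \frac{12}{25}: M21 - M12 = \frac{432}{625}, M13 - M31 = -\frac{576}{625}, M32 - M23 = -\frac{768}{625}, giving b12 = -\frac{9}{25}, b13 = -\frac{12}{25}, b23 = \frac{16}{25}, i.e. R = \frac{12}{25} - \frac{9}{25} \gamma_{12} - \frac{12}{25} \gamma_{13} + \frac{16}{25} \gamma_{23}.
Its \gamma_{23} coefficient is already positive.
Answer: \frac{12}{25} - \frac{9}{25} \gamma_{12} - \frac{12}{25} \gamma_{13} + \frac{16}{25} \gamma_{23}. Key observation: the double cover Spin(3) -> SO(3) sends R and -R to the same matrix (trace -\frac{49}{625} here), so the stated sign of the \gamma_{23} coefficient is what selects one sheet.


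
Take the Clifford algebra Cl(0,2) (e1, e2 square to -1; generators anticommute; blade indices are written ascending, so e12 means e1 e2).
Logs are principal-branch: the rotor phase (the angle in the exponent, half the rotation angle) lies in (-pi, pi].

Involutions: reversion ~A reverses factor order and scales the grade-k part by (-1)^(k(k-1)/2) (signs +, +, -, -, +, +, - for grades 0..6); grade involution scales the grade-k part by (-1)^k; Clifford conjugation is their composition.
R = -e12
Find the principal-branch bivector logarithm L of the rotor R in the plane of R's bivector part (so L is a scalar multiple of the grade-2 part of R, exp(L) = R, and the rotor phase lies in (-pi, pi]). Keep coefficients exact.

The scalar part of R is 0, and that scalar determines the rotor phase on the principal branch; recovering the unit plane as bivector-part over sine of the phase gives L = phase * plane.
Concretely: cos(phase) = 0 gives phase = ±pi/2, and since phase/sin(phase) is even the sign is immaterial: L = (phase/sin(phase)) * <R>_2 = (pi/2) * <R>_2.
Answer: -pi/2*e12


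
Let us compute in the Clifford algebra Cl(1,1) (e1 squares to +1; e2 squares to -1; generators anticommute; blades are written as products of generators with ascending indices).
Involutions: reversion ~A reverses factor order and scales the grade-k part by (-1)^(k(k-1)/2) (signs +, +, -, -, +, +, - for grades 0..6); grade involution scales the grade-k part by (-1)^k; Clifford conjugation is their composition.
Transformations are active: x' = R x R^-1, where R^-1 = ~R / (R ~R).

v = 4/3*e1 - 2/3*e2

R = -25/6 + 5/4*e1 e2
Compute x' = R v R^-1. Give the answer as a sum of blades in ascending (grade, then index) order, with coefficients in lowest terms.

~R = -25/6 - 5/4*e1 e2, and R ~R = 2275/144, so R^-1 = ~R / (2275/144).
R v = -85/18*e1 + 10/9*e2
Answer: 316/273*e1 + 22/273*e2


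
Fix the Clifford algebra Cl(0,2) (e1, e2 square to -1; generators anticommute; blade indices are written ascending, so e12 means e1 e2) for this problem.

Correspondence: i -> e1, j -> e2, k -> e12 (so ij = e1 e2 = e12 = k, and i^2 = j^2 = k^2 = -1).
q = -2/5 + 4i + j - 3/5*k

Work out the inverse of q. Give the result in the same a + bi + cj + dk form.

In blades: q = -2/5 + 4*e1 + e2 - 3/5*e12.
With qbar = -2/5 - 4*e1 - e2 + 3/5*e12 (scalar fixed, mapped units negated), q qbar = 438/25 (the sum of squared coefficients), so q^-1 = qbar / (438/25) = -5/219 - 50/219*e1 - 25/438*e2 + 5/146*e12; translating back:
Answer: -5/219 - 50/219*i - 25/438*j + 5/146*k


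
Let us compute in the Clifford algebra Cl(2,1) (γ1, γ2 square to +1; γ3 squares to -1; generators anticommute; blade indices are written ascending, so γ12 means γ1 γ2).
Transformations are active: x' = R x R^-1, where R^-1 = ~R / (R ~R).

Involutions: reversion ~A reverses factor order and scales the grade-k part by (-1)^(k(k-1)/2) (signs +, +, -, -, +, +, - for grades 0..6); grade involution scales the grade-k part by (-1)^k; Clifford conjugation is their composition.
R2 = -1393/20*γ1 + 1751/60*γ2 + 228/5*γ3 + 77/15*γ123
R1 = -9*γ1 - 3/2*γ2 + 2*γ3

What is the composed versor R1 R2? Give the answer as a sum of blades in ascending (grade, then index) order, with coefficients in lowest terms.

Distribute over the terms of R1 (each basis-blade product reordered to ascending indices, repeated generators contracted through their squares):
(-9*γ1) R2 = 12537/20 - 5253/20*γ12 - 2052/5*γ13 - 231/5*γ23
(-3/2*γ2) R2 = -1751/40 - 4179/40*γ12 + 77/10*γ13 - 342/5*γ23
(2*γ3) R2 = -456/5 - 154/15*γ12 + 1393/10*γ13 - 1751/30*γ23
Summing the partial products and collecting blades:
Answer: 3935/8 - 45287/120*γ12 - 1317/5*γ13 - 5189/30*γ23


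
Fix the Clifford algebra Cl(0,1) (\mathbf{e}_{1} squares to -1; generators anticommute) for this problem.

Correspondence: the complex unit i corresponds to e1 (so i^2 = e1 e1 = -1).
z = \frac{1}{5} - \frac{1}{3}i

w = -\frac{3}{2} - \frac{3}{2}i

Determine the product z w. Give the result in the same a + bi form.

In blades: z = \frac{1}{5} - \frac{1}{3} e_{1}, w = -\frac{3}{2} - \frac{3}{2} e_{1}.
Distribute z over w term by term (generator squares from the signature, products reordered to ascending indices): (\frac{1}{5})*w = -\frac{3}{10} - \frac{3}{10} e_{1}; (-\frac{1}{3} e_{1})*w = -\frac{1}{2} + \frac{1}{2} e_{1}.
Sum: -\frac{4}{5} + \frac{1}{5} e_{1}; translating back through the correspondence:
Answer: -\frac{4}{5} + \frac{1}{5}i


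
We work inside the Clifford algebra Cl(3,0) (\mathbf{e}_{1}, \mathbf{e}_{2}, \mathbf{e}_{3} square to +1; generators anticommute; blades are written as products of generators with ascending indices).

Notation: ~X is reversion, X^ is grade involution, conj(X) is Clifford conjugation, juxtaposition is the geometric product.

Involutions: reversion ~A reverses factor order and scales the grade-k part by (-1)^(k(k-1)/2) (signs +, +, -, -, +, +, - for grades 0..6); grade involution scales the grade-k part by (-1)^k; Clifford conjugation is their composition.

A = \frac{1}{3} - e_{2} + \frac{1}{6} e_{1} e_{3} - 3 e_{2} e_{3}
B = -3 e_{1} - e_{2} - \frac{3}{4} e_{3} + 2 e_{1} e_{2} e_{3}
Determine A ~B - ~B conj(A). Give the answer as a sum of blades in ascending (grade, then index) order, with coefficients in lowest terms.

first term: 1 - \frac{57}{8} e_{1} + \frac{19}{12} e_{2} - \frac{11}{4} e_{3} - 3 e_{1} e_{2} - 2 e_{1} e_{3} + \frac{3}{4} e_{2} e_{3} + \frac{17}{2} e_{1} e_{2} e_{3}
second term: -1 + \frac{39}{8} e_{1} + \frac{9}{4} e_{2} - \frac{11}{4} e_{3} - 3 e_{1} e_{2} + 2 e_{1} e_{3} + \frac{3}{4} e_{2} e_{3} - \frac{59}{6} e_{1} e_{2} e_{3}
Answer: 2 - 12 e_{1} - \frac{2}{3} e_{2} - 4 e_{1} e_{3} + \frac{55}{3} e_{1} e_{2} e_{3}


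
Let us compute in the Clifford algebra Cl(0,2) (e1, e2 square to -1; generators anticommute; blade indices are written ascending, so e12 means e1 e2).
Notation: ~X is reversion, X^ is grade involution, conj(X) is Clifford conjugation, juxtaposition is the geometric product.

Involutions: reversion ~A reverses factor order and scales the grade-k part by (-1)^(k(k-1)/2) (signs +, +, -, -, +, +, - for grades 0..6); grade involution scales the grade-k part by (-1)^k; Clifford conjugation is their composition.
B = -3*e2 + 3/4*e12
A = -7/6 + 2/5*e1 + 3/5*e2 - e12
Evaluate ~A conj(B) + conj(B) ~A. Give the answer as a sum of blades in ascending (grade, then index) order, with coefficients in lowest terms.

first term: -21/20 - 69/20*e1 - 16/5*e2 + 83/40*e12
second term: -21/20 + 69/20*e1 - 19/5*e2 - 13/40*e12
Answer: -21/10 - 7*e2 + 7/4*e12


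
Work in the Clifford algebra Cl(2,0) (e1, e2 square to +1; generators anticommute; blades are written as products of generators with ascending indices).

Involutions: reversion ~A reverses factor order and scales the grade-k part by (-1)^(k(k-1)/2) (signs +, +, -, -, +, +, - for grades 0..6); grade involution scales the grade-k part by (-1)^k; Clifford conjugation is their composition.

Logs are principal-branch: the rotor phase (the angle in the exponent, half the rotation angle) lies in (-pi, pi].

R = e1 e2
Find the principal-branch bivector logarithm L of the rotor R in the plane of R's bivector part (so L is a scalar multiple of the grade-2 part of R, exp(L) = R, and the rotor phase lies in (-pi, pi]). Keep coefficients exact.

The scalar part of R is 0, and that scalar determines the rotor phase on the principal branch; recovering the unit plane as bivector-part over sine of the phase gives L = phase * plane.
Concretely: cos(phase) = 0 gives phase = ±pi/2, and since phase/sin(phase) is even the sign is immaterial: L = (phase/sin(phase)) * <R>_2 = (pi/2) * <R>_2.
Answer: pi/2*e1 e2


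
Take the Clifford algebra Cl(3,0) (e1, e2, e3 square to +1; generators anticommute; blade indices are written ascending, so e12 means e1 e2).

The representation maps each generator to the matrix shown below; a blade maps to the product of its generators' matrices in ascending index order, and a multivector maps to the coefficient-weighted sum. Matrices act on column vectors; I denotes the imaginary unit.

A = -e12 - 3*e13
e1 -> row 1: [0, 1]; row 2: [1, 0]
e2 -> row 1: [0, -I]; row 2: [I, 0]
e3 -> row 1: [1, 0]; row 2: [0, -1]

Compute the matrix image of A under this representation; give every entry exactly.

Bivector images (products of the table entries): rho(e12) = rho(e1)rho(e2) = row 1: [I, 0]; row 2: [0, -I]; rho(e13) = rho(e1)rho(e3) = row 1: [0, -1]; row 2: [1, 0].
M = (-1)*rho(e12) + (-3)*rho(e13), summed entrywise:
Answer: row 1: [-I, 3]; row 2: [-3, I]
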